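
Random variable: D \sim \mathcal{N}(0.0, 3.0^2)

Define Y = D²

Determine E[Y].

Using E[X²] = Var(X) + (E[X])²:
E[D] = 0
Var(D) = 3.0^2 = 9
E[D²] = 9 + 0² = 9 + 0 = 9

9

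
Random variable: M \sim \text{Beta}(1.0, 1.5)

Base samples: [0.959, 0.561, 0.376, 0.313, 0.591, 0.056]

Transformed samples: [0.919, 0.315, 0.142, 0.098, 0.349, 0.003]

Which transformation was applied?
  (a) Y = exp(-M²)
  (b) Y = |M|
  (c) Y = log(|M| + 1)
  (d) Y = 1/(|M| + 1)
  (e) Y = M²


Checking option (e) Y = M²:
  M = 0.959 -> Y = 0.919 ✓
  M = 0.561 -> Y = 0.315 ✓
  M = 0.376 -> Y = 0.142 ✓
All samples match this transformation.

(e) M²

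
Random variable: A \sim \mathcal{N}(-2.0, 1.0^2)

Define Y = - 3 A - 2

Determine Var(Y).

For Y = aA + b: Var(Y) = a² * Var(A)
Var(A) = 1.0^2 = 1
Var(Y) = (-3)² * 1 = 9 * 1 = 9

9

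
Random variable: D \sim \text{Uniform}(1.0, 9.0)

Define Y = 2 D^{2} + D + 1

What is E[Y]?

E[Y] = 2*E[D²] + 1*E[D] + 1
E[D] = 5
E[D²] = Var(D) + (E[D])² = 5.3333333 + 25 = 30.333333
E[Y] = 2*30.333333 + 1*5 + 1 = 66.666667

66.666667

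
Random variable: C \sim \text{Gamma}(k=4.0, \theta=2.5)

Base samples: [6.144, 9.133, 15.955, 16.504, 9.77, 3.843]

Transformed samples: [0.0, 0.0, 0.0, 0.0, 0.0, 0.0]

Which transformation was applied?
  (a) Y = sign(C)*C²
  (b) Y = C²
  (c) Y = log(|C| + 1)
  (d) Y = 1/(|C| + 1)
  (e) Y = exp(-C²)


Checking option (e) Y = exp(-C²):
  C = 6.144 -> Y = 0.0 ✓
  C = 9.133 -> Y = 0.0 ✓
  C = 15.955 -> Y = 0.0 ✓
All samples match this transformation.

(e) exp(-C²)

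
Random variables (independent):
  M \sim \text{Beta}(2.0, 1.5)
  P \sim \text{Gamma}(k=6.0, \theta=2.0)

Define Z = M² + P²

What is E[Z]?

E[Z] = E[M²] + E[P²]
E[M²] = Var(M) + E[M]² = 0.054421769 + 0.32653061 = 0.38095238
E[P²] = Var(P) + E[P]² = 24 + 144 = 168
E[Z] = 0.38095238 + 168 = 168.38095

168.38095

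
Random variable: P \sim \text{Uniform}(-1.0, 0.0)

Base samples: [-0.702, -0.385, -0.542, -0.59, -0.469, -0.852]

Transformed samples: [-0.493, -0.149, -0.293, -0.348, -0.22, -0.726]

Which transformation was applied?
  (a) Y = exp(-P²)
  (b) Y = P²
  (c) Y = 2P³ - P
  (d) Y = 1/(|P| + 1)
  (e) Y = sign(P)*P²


Checking option (e) Y = sign(P)*P²:
  P = -0.702 -> Y = -0.493 ✓
  P = -0.385 -> Y = -0.149 ✓
  P = -0.542 -> Y = -0.293 ✓
All samples match this transformation.

(e) sign(P)*P²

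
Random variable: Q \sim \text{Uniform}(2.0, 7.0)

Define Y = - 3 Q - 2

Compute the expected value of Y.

For Y = -3Q - 2:
E[Y] = -3 * E[Q] - 2
E[Q] = (2 + 7)/2 = 4.5
E[Y] = -3 * 4.5 - 2 = -15.5

-15.5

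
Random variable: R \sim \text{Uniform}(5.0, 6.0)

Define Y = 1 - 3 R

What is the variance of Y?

For Y = aR + b: Var(Y) = a² * Var(R)
Var(R) = (6 - 5)^2/12 = 0.083333333
Var(Y) = (-3)² * 0.083333333 = 9 * 0.083333333 = 0.75

0.75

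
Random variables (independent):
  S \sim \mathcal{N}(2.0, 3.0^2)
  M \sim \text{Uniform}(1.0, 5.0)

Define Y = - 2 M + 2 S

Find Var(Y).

For independent RVs: Var(aX + bY) = a²Var(X) + b²Var(Y)
Var(S) = 9
Var(M) = 1.3333333
Var(Y) = 2²*9 + (-2)²*1.3333333
= 4*9 + 4*1.3333333 = 41.333333

41.333333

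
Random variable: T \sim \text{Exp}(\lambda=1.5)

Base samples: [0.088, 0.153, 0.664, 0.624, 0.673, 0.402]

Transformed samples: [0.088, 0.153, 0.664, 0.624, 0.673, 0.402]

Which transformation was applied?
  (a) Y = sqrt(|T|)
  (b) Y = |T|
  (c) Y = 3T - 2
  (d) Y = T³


Checking option (b) Y = |T|:
  T = 0.088 -> Y = 0.088 ✓
  T = 0.153 -> Y = 0.153 ✓
  T = 0.664 -> Y = 0.664 ✓
All samples match this transformation.

(b) |T|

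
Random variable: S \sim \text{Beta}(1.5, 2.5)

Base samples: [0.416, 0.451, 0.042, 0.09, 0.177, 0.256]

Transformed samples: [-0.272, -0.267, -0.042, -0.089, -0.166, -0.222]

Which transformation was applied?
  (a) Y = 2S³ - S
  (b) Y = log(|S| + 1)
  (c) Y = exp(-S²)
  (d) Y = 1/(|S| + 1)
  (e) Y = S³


Checking option (a) Y = 2S³ - S:
  S = 0.416 -> Y = -0.272 ✓
  S = 0.451 -> Y = -0.267 ✓
  S = 0.042 -> Y = -0.042 ✓
All samples match this transformation.

(a) 2S³ - S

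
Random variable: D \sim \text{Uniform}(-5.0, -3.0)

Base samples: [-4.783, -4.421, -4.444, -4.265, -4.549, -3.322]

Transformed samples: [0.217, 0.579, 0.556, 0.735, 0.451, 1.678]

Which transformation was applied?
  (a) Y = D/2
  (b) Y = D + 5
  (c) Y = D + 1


Checking option (b) Y = D + 5:
  D = -4.783 -> Y = 0.217 ✓
  D = -4.421 -> Y = 0.579 ✓
  D = -4.444 -> Y = 0.556 ✓
All samples match this transformation.

(b) D + 5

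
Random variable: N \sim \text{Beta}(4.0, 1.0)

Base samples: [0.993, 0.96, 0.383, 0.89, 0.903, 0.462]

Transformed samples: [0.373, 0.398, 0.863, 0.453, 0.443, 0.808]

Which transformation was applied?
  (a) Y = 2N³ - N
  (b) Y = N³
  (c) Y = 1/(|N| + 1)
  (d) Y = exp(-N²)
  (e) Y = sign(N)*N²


Checking option (d) Y = exp(-N²):
  N = 0.993 -> Y = 0.373 ✓
  N = 0.96 -> Y = 0.398 ✓
  N = 0.383 -> Y = 0.863 ✓
All samples match this transformation.

(d) exp(-N²)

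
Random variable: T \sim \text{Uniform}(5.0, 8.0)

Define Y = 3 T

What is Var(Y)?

For Y = aT + b: Var(Y) = a² * Var(T)
Var(T) = (8 - 5)^2/12 = 0.75
Var(Y) = 3² * 0.75 = 9 * 0.75 = 6.75

6.75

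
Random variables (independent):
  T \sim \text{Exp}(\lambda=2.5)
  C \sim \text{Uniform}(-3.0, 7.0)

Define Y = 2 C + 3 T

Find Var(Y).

For independent RVs: Var(aX + bY) = a²Var(X) + b²Var(Y)
Var(T) = 0.16
Var(C) = 8.3333333
Var(Y) = 3²*0.16 + 2²*8.3333333
= 9*0.16 + 4*8.3333333 = 34.773333

34.773333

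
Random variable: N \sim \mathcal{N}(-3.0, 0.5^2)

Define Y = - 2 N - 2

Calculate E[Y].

For Y = -2N - 2:
E[Y] = -2 * E[N] - 2
E[N] = -3.0 = -3
E[Y] = -2 * (-3) - 2 = 4

4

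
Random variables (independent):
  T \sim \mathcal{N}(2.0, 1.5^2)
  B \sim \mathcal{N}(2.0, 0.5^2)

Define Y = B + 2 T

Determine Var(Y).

For independent RVs: Var(aX + bY) = a²Var(X) + b²Var(Y)
Var(T) = 2.25
Var(B) = 0.25
Var(Y) = 2²*2.25 + 1²*0.25
= 4*2.25 + 1*0.25 = 9.25

9.25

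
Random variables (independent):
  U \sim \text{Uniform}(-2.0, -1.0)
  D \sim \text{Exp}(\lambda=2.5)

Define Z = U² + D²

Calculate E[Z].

E[Z] = E[U²] + E[D²]
E[U²] = Var(U) + E[U]² = 0.083333333 + 2.25 = 2.3333333
E[D²] = Var(D) + E[D]² = 0.16 + 0.16 = 0.32
E[Z] = 2.3333333 + 0.32 = 2.6533333

2.6533333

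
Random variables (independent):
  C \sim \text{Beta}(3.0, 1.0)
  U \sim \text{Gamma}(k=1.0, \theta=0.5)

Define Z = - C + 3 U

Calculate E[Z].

E[Z] = -1*E[C] + 3*E[U]
E[C] = 0.75
E[U] = 0.5
E[Z] = -1*0.75 + 3*0.5 = 0.75

0.75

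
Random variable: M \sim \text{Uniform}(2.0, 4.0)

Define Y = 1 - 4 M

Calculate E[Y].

For Y = -4M + 1:
E[Y] = -4 * E[M] + 1
E[M] = (2 + 4)/2 = 3
E[Y] = -4 * 3 + 1 = -11

-11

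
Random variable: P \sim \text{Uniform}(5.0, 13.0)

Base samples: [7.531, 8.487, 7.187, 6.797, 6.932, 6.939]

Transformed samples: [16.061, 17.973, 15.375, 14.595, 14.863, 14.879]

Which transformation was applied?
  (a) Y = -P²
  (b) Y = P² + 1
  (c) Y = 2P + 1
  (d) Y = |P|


Checking option (c) Y = 2P + 1:
  P = 7.531 -> Y = 16.061 ✓
  P = 8.487 -> Y = 17.973 ✓
  P = 7.187 -> Y = 15.375 ✓
All samples match this transformation.

(c) 2P + 1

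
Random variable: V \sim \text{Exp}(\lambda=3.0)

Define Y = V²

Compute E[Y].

Using E[X²] = Var(X) + (E[X])²:
E[V] = 0.33333333
Var(V) = 1/3.0^2 = 0.11111111
E[V²] = 0.11111111 + 0.33333333² = 0.11111111 + 0.11111111 = 0.22222222

0.22222222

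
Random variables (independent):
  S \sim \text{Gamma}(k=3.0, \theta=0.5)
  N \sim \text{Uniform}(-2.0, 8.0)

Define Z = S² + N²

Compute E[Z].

E[Z] = E[S²] + E[N²]
E[S²] = Var(S) + E[S]² = 0.75 + 2.25 = 3
E[N²] = Var(N) + E[N]² = 8.3333333 + 9 = 17.333333
E[Z] = 3 + 17.333333 = 20.333333

20.333333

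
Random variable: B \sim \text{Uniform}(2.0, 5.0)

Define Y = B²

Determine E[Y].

Using E[X²] = Var(X) + (E[X])²:
E[B] = 3.5
Var(B) = (5 - 2)^2/12 = 0.75
E[B²] = 0.75 + 3.5² = 0.75 + 12.25 = 13

13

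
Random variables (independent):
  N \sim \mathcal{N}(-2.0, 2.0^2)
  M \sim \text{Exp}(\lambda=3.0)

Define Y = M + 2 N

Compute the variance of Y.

For independent RVs: Var(aX + bY) = a²Var(X) + b²Var(Y)
Var(N) = 4
Var(M) = 0.11111111
Var(Y) = 2²*4 + 1²*0.11111111
= 4*4 + 1*0.11111111 = 16.111111

16.111111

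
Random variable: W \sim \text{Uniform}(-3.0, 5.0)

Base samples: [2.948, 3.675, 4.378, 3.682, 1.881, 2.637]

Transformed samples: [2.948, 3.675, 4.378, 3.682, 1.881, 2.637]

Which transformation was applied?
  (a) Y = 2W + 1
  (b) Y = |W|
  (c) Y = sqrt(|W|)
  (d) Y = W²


Checking option (b) Y = |W|:
  W = 2.948 -> Y = 2.948 ✓
  W = 3.675 -> Y = 3.675 ✓
  W = 4.378 -> Y = 4.378 ✓
All samples match this transformation.

(b) |W|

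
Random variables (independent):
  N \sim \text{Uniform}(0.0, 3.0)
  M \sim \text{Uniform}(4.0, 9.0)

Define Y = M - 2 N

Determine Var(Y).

For independent RVs: Var(aX + bY) = a²Var(X) + b²Var(Y)
Var(N) = 0.75
Var(M) = 2.0833333
Var(Y) = (-2)²*0.75 + 1²*2.0833333
= 4*0.75 + 1*2.0833333 = 5.0833333

5.0833333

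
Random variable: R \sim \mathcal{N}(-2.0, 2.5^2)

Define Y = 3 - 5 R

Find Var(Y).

For Y = aR + b: Var(Y) = a² * Var(R)
Var(R) = 2.5^2 = 6.25
Var(Y) = (-5)² * 6.25 = 25 * 6.25 = 156.25

156.25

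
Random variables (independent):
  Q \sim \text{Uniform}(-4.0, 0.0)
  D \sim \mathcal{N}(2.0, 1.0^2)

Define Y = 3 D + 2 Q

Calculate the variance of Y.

For independent RVs: Var(aX + bY) = a²Var(X) + b²Var(Y)
Var(Q) = 1.3333333
Var(D) = 1
Var(Y) = 2²*1.3333333 + 3²*1
= 4*1.3333333 + 9*1 = 14.333333

14.333333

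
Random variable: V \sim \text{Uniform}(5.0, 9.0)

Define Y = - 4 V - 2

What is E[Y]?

For Y = -4V - 2:
E[Y] = -4 * E[V] - 2
E[V] = (5 + 9)/2 = 7
E[Y] = -4 * 7 - 2 = -30

-30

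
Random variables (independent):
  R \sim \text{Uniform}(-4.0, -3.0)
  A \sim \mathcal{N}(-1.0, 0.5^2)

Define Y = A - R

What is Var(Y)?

For independent RVs: Var(aX + bY) = a²Var(X) + b²Var(Y)
Var(R) = 0.083333333
Var(A) = 0.25
Var(Y) = (-1)²*0.083333333 + 1²*0.25
= 1*0.083333333 + 1*0.25 = 0.33333333

0.33333333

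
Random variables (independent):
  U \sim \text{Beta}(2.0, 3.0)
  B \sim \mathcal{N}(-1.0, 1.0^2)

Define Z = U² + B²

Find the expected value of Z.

E[Z] = E[U²] + E[B²]
E[U²] = Var(U) + E[U]² = 0.04 + 0.16 = 0.2
E[B²] = Var(B) + E[B]² = 1 + 1 = 2
E[Z] = 0.2 + 2 = 2.2

2.2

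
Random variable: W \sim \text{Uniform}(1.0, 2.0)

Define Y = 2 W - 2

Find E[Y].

For Y = 2W - 2:
E[Y] = 2 * E[W] - 2
E[W] = (1 + 2)/2 = 1.5
E[Y] = 2 * 1.5 - 2 = 1

1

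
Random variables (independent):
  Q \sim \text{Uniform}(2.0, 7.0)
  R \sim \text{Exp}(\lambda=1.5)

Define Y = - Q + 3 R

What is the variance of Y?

For independent RVs: Var(aX + bY) = a²Var(X) + b²Var(Y)
Var(Q) = 2.0833333
Var(R) = 0.44444444
Var(Y) = (-1)²*2.0833333 + 3²*0.44444444
= 1*2.0833333 + 9*0.44444444 = 6.0833333

6.0833333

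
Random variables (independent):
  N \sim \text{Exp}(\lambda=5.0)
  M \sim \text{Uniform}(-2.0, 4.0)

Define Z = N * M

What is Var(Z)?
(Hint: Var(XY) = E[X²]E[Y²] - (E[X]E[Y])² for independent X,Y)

Var(XY) = E[X²]E[Y²] - (E[X]E[Y])²
E[N] = 0.2, Var(N) = 0.04
E[M] = 1, Var(M) = 3
E[N²] = 0.04 + 0.2² = 0.08
E[M²] = 3 + 1² = 4
Var(Z) = 0.08*4 - (0.2*1)²
= 0.32 - 0.04 = 0.28

0.28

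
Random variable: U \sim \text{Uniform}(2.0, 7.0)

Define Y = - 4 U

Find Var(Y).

For Y = aU + b: Var(Y) = a² * Var(U)
Var(U) = (7 - 2)^2/12 = 2.0833333
Var(Y) = (-4)² * 2.0833333 = 16 * 2.0833333 = 33.333333

33.333333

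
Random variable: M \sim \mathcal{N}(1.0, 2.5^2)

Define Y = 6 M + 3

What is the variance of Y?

For Y = aM + b: Var(Y) = a² * Var(M)
Var(M) = 2.5^2 = 6.25
Var(Y) = 6² * 6.25 = 36 * 6.25 = 225

225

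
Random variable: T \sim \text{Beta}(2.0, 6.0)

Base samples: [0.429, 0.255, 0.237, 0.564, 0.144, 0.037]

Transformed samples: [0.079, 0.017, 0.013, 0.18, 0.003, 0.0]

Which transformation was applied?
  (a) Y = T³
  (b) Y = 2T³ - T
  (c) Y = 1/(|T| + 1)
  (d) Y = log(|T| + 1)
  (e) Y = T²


Checking option (a) Y = T³:
  T = 0.429 -> Y = 0.079 ✓
  T = 0.255 -> Y = 0.017 ✓
  T = 0.237 -> Y = 0.013 ✓
All samples match this transformation.

(a) T³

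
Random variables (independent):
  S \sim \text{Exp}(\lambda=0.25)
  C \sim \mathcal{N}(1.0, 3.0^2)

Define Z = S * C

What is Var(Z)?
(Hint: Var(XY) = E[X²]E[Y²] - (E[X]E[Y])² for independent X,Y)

Var(XY) = E[X²]E[Y²] - (E[X]E[Y])²
E[S] = 4, Var(S) = 16
E[C] = 1, Var(C) = 9
E[S²] = 16 + 4² = 32
E[C²] = 9 + 1² = 10
Var(Z) = 32*10 - (4*1)²
= 320 - 16 = 304

304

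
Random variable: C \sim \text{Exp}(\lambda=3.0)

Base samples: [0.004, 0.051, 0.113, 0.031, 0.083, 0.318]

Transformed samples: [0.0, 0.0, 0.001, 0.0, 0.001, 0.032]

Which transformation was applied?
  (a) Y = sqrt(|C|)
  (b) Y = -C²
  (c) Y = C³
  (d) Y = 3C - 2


Checking option (c) Y = C³:
  C = 0.004 -> Y = 0.0 ✓
  C = 0.051 -> Y = 0.0 ✓
  C = 0.113 -> Y = 0.001 ✓
All samples match this transformation.

(c) C³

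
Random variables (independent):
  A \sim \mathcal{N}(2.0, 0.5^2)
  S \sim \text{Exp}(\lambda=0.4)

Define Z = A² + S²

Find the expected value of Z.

E[Z] = E[A²] + E[S²]
E[A²] = Var(A) + E[A]² = 0.25 + 4 = 4.25
E[S²] = Var(S) + E[S]² = 6.25 + 6.25 = 12.5
E[Z] = 4.25 + 12.5 = 16.75

16.75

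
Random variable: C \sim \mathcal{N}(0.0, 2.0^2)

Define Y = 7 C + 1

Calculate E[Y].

For Y = 7C + 1:
E[Y] = 7 * E[C] + 1
E[C] = 0.0 = 0
E[Y] = 7 * 0 + 1 = 1

1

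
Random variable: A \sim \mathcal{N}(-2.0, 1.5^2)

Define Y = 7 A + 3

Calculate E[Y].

For Y = 7A + 3:
E[Y] = 7 * E[A] + 3
E[A] = -2.0 = -2
E[Y] = 7 * (-2) + 3 = -11

-11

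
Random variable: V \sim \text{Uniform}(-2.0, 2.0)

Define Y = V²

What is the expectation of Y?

Using E[X²] = Var(X) + (E[X])²:
E[V] = 0
Var(V) = (2 + 2)^2/12 = 1.3333333
E[V²] = 1.3333333 + 0² = 1.3333333 + 0 = 1.3333333

1.3333333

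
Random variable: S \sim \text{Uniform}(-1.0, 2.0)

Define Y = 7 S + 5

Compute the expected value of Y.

For Y = 7S + 5:
E[Y] = 7 * E[S] + 5
E[S] = (-1 + 2)/2 = 0.5
E[Y] = 7 * 0.5 + 5 = 8.5

8.5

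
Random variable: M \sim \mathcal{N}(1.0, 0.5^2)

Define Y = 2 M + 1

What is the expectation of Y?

For Y = 2M + 1:
E[Y] = 2 * E[M] + 1
E[M] = 1.0 = 1
E[Y] = 2 * 1 + 1 = 3

3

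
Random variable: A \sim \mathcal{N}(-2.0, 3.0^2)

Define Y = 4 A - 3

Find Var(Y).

For Y = aA + b: Var(Y) = a² * Var(A)
Var(A) = 3.0^2 = 9
Var(Y) = 4² * 9 = 16 * 9 = 144

144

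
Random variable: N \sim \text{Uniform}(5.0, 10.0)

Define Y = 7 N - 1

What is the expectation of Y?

For Y = 7N - 1:
E[Y] = 7 * E[N] - 1
E[N] = (5 + 10)/2 = 7.5
E[Y] = 7 * 7.5 - 1 = 51.5

51.5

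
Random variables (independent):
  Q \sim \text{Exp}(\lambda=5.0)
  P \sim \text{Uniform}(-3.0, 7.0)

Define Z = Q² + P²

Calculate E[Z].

E[Z] = E[Q²] + E[P²]
E[Q²] = Var(Q) + E[Q]² = 0.04 + 0.04 = 0.08
E[P²] = Var(P) + E[P]² = 8.3333333 + 4 = 12.333333
E[Z] = 0.08 + 12.333333 = 12.413333

12.413333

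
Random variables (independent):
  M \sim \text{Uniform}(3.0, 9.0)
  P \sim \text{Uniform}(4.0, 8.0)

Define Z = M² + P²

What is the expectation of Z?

E[Z] = E[M²] + E[P²]
E[M²] = Var(M) + E[M]² = 3 + 36 = 39
E[P²] = Var(P) + E[P]² = 1.3333333 + 36 = 37.333333
E[Z] = 39 + 37.333333 = 76.333333

76.333333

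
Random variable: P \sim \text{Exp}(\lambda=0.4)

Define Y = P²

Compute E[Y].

Using E[X²] = Var(X) + (E[X])²:
E[P] = 2.5
Var(P) = 1/0.4^2 = 6.25
E[P²] = 6.25 + 2.5² = 6.25 + 6.25 = 12.5

12.5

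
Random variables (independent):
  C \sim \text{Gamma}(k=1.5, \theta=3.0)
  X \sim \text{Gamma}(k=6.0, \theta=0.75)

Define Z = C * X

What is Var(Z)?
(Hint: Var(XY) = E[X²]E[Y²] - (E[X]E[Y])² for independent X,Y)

Var(XY) = E[X²]E[Y²] - (E[X]E[Y])²
E[C] = 4.5, Var(C) = 13.5
E[X] = 4.5, Var(X) = 3.375
E[C²] = 13.5 + 4.5² = 33.75
E[X²] = 3.375 + 4.5² = 23.625
Var(Z) = 33.75*23.625 - (4.5*4.5)²
= 797.34375 - 410.0625 = 387.28125

387.28125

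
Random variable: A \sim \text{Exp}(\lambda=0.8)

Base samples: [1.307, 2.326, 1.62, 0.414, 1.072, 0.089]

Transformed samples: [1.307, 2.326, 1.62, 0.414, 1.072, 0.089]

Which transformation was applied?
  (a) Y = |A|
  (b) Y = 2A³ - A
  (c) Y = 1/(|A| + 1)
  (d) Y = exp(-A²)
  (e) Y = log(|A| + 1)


Checking option (a) Y = |A|:
  A = 1.307 -> Y = 1.307 ✓
  A = 2.326 -> Y = 2.326 ✓
  A = 1.62 -> Y = 1.62 ✓
All samples match this transformation.

(a) |A|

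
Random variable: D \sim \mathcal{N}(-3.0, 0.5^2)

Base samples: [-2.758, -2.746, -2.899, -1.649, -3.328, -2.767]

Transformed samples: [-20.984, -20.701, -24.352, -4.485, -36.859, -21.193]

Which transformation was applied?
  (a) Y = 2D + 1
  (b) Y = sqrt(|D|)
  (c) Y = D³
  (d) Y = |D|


Checking option (c) Y = D³:
  D = -2.758 -> Y = -20.984 ✓
  D = -2.746 -> Y = -20.701 ✓
  D = -2.899 -> Y = -24.352 ✓
All samples match this transformation.

(c) D³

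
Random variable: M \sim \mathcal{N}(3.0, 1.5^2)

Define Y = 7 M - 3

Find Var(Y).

For Y = aM + b: Var(Y) = a² * Var(M)
Var(M) = 1.5^2 = 2.25
Var(Y) = 7² * 2.25 = 49 * 2.25 = 110.25

110.25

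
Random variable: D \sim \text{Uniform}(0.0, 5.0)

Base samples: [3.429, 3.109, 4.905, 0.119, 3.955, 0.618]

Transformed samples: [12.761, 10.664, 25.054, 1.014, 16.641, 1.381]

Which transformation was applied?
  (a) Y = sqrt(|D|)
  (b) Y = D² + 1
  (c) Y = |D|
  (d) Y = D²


Checking option (b) Y = D² + 1:
  D = 3.429 -> Y = 12.761 ✓
  D = 3.109 -> Y = 10.664 ✓
  D = 4.905 -> Y = 25.054 ✓
All samples match this transformation.

(b) D² + 1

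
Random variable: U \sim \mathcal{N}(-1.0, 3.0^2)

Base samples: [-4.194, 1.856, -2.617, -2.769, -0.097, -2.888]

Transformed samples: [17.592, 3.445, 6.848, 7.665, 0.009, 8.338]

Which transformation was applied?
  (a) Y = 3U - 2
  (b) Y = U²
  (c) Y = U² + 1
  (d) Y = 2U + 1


Checking option (b) Y = U²:
  U = -4.194 -> Y = 17.592 ✓
  U = 1.856 -> Y = 3.445 ✓
  U = -2.617 -> Y = 6.848 ✓
All samples match this transformation.

(b) U²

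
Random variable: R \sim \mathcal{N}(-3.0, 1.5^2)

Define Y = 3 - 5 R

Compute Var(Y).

For Y = aR + b: Var(Y) = a² * Var(R)
Var(R) = 1.5^2 = 2.25
Var(Y) = (-5)² * 2.25 = 25 * 2.25 = 56.25

56.25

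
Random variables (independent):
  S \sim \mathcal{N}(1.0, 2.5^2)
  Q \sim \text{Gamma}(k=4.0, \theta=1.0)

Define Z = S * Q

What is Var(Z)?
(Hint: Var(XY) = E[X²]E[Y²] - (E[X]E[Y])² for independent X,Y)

Var(XY) = E[X²]E[Y²] - (E[X]E[Y])²
E[S] = 1, Var(S) = 6.25
E[Q] = 4, Var(Q) = 4
E[S²] = 6.25 + 1² = 7.25
E[Q²] = 4 + 4² = 20
Var(Z) = 7.25*20 - (1*4)²
= 145 - 16 = 129

129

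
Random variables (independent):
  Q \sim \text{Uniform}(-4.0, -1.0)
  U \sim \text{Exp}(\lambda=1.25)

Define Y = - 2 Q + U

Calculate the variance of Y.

For independent RVs: Var(aX + bY) = a²Var(X) + b²Var(Y)
Var(Q) = 0.75
Var(U) = 0.64
Var(Y) = (-2)²*0.75 + 1²*0.64
= 4*0.75 + 1*0.64 = 3.64

3.64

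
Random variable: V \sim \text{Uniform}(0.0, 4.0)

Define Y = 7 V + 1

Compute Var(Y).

For Y = aV + b: Var(Y) = a² * Var(V)
Var(V) = (4 - 0)^2/12 = 1.3333333
Var(Y) = 7² * 1.3333333 = 49 * 1.3333333 = 65.333333

65.333333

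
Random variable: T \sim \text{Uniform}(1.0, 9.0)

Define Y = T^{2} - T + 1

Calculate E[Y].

E[Y] = 1*E[T²] - 1*E[T] + 1
E[T] = 5
E[T²] = Var(T) + (E[T])² = 5.3333333 + 25 = 30.333333
E[Y] = 1*30.333333 - 1*5 + 1 = 26.333333

26.333333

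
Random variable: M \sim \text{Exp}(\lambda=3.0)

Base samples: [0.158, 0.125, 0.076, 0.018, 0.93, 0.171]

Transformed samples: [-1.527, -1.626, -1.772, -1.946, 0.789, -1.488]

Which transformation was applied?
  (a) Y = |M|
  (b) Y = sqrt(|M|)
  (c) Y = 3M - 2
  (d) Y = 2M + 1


Checking option (c) Y = 3M - 2:
  M = 0.158 -> Y = -1.527 ✓
  M = 0.125 -> Y = -1.626 ✓
  M = 0.076 -> Y = -1.772 ✓
All samples match this transformation.

(c) 3M - 2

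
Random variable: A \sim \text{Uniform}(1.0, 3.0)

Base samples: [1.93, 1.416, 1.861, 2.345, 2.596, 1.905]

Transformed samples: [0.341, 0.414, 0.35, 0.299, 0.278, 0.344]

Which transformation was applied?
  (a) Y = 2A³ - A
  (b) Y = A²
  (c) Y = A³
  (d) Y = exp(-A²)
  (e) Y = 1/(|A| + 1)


Checking option (e) Y = 1/(|A| + 1):
  A = 1.93 -> Y = 0.341 ✓
  A = 1.416 -> Y = 0.414 ✓
  A = 1.861 -> Y = 0.35 ✓
All samples match this transformation.

(e) 1/(|A| + 1)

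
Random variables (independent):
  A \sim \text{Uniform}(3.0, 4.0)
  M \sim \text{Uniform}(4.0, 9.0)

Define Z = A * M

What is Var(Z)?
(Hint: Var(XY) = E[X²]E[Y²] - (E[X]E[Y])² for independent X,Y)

Var(XY) = E[X²]E[Y²] - (E[X]E[Y])²
E[A] = 3.5, Var(A) = 0.083333333
E[M] = 6.5, Var(M) = 2.0833333
E[A²] = 0.083333333 + 3.5² = 12.333333
E[M²] = 2.0833333 + 6.5² = 44.333333
Var(Z) = 12.333333*44.333333 - (3.5*6.5)²
= 546.77778 - 517.5625 = 29.215278

29.215278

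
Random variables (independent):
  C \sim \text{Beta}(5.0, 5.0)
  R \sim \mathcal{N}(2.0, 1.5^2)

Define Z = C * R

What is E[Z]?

For independent RVs: E[XY] = E[X]*E[Y]
E[C] = 0.5
E[R] = 2
E[Z] = 0.5 * 2 = 1

1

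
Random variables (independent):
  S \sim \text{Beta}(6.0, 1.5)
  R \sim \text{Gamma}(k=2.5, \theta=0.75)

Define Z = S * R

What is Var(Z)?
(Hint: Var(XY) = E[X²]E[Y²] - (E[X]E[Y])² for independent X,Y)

Var(XY) = E[X²]E[Y²] - (E[X]E[Y])²
E[S] = 0.8, Var(S) = 0.018823529
E[R] = 1.875, Var(R) = 1.40625
E[S²] = 0.018823529 + 0.8² = 0.65882353
E[R²] = 1.40625 + 1.875² = 4.921875
Var(Z) = 0.65882353*4.921875 - (0.8*1.875)²
= 3.2426471 - 2.25 = 0.99264706

0.99264706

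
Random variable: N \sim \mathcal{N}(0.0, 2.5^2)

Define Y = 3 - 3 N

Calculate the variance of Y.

For Y = aN + b: Var(Y) = a² * Var(N)
Var(N) = 2.5^2 = 6.25
Var(Y) = (-3)² * 6.25 = 9 * 6.25 = 56.25

56.25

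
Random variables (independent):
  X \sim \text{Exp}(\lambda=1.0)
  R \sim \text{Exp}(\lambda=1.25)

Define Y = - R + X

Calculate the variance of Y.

For independent RVs: Var(aX + bY) = a²Var(X) + b²Var(Y)
Var(X) = 1
Var(R) = 0.64
Var(Y) = 1²*1 + (-1)²*0.64
= 1*1 + 1*0.64 = 1.64

1.64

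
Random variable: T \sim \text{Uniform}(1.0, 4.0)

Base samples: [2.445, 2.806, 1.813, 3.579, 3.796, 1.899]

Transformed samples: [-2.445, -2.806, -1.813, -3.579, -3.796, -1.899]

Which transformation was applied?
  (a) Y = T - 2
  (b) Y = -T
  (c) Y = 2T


Checking option (b) Y = -T:
  T = 2.445 -> Y = -2.445 ✓
  T = 2.806 -> Y = -2.806 ✓
  T = 1.813 -> Y = -1.813 ✓
All samples match this transformation.

(b) -T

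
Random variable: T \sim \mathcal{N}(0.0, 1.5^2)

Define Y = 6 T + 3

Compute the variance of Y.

For Y = aT + b: Var(Y) = a² * Var(T)
Var(T) = 1.5^2 = 2.25
Var(Y) = 6² * 2.25 = 36 * 2.25 = 81

81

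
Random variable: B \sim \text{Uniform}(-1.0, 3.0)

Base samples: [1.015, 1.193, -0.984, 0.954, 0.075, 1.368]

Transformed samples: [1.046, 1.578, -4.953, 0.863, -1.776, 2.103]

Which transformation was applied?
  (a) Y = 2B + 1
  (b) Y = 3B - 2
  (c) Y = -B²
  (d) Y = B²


Checking option (b) Y = 3B - 2:
  B = 1.015 -> Y = 1.046 ✓
  B = 1.193 -> Y = 1.578 ✓
  B = -0.984 -> Y = -4.953 ✓
All samples match this transformation.

(b) 3B - 2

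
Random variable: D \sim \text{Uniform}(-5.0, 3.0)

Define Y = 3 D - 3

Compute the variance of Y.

For Y = aD + b: Var(Y) = a² * Var(D)
Var(D) = (3 + 5)^2/12 = 5.3333333
Var(Y) = 3² * 5.3333333 = 9 * 5.3333333 = 48

48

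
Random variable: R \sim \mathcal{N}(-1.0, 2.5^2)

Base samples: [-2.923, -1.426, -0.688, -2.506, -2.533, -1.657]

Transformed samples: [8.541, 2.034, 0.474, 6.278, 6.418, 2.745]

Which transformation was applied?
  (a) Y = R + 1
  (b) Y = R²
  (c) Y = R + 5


Checking option (b) Y = R²:
  R = -2.923 -> Y = 8.541 ✓
  R = -1.426 -> Y = 2.034 ✓
  R = -0.688 -> Y = 0.474 ✓
All samples match this transformation.

(b) R²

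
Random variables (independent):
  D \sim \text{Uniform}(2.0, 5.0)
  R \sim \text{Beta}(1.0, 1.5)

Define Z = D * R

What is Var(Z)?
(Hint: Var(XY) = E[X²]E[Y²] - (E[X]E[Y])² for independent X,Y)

Var(XY) = E[X²]E[Y²] - (E[X]E[Y])²
E[D] = 3.5, Var(D) = 0.75
E[R] = 0.4, Var(R) = 0.068571429
E[D²] = 0.75 + 3.5² = 13
E[R²] = 0.068571429 + 0.4² = 0.22857143
Var(Z) = 13*0.22857143 - (3.5*0.4)²
= 2.9714286 - 1.96 = 1.0114286

1.0114286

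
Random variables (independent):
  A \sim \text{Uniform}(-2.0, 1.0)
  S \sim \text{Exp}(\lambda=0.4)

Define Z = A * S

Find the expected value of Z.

For independent RVs: E[XY] = E[X]*E[Y]
E[A] = -0.5
E[S] = 2.5
E[Z] = -0.5 * 2.5 = -1.25

-1.25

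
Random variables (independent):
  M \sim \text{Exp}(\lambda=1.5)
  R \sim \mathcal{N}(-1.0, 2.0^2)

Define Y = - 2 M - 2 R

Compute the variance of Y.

For independent RVs: Var(aX + bY) = a²Var(X) + b²Var(Y)
Var(M) = 0.44444444
Var(R) = 4
Var(Y) = (-2)²*0.44444444 + (-2)²*4
= 4*0.44444444 + 4*4 = 17.777778

17.777778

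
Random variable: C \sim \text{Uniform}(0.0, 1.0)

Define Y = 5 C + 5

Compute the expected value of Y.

For Y = 5C + 5:
E[Y] = 5 * E[C] + 5
E[C] = (0 + 1)/2 = 0.5
E[Y] = 5 * 0.5 + 5 = 7.5

7.5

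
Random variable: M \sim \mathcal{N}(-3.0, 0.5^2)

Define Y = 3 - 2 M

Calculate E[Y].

For Y = -2M + 3:
E[Y] = -2 * E[M] + 3
E[M] = -3.0 = -3
E[Y] = -2 * (-3) + 3 = 9

9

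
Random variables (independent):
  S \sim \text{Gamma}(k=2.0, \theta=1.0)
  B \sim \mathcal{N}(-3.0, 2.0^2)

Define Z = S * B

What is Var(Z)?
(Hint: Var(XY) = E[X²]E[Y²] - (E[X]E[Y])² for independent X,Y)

Var(XY) = E[X²]E[Y²] - (E[X]E[Y])²
E[S] = 2, Var(S) = 2
E[B] = -3, Var(B) = 4
E[S²] = 2 + 2² = 6
E[B²] = 4 + (-3)² = 13
Var(Z) = 6*13 - (2*(-3))²
= 78 - 36 = 42

42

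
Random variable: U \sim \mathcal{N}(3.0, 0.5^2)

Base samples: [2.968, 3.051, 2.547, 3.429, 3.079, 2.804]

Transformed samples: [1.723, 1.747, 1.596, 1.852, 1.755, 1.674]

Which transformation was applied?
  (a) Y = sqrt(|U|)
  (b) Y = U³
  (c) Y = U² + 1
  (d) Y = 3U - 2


Checking option (a) Y = sqrt(|U|):
  U = 2.968 -> Y = 1.723 ✓
  U = 3.051 -> Y = 1.747 ✓
  U = 2.547 -> Y = 1.596 ✓
All samples match this transformation.

(a) sqrt(|U|)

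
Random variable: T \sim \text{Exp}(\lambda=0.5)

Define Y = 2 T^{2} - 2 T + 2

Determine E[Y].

E[Y] = 2*E[T²] - 2*E[T] + 2
E[T] = 2
E[T²] = Var(T) + (E[T])² = 4 + 4 = 8
E[Y] = 2*8 - 2*2 + 2 = 14

14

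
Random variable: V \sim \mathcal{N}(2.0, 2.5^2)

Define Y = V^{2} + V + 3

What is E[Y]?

E[Y] = 1*E[V²] + 1*E[V] + 3
E[V] = 2
E[V²] = Var(V) + (E[V])² = 6.25 + 4 = 10.25
E[Y] = 1*10.25 + 1*2 + 3 = 15.25

15.25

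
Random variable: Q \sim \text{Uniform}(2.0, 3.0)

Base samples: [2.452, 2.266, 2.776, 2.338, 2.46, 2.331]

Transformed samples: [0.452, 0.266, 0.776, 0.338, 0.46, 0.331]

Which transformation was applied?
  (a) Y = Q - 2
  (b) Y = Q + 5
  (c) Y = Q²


Checking option (a) Y = Q - 2:
  Q = 2.452 -> Y = 0.452 ✓
  Q = 2.266 -> Y = 0.266 ✓
  Q = 2.776 -> Y = 0.776 ✓
All samples match this transformation.

(a) Q - 2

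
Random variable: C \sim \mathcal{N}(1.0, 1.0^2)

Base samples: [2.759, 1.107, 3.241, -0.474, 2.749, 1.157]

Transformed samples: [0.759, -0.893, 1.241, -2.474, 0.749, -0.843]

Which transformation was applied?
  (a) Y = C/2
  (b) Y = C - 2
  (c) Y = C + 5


Checking option (b) Y = C - 2:
  C = 2.759 -> Y = 0.759 ✓
  C = 1.107 -> Y = -0.893 ✓
  C = 3.241 -> Y = 1.241 ✓
All samples match this transformation.

(b) C - 2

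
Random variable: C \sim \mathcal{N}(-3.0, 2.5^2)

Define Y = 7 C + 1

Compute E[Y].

For Y = 7C + 1:
E[Y] = 7 * E[C] + 1
E[C] = -3.0 = -3
E[Y] = 7 * (-3) + 1 = -20

-20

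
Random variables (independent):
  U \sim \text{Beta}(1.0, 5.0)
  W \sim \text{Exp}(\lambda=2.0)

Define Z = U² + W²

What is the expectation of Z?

E[Z] = E[U²] + E[W²]
E[U²] = Var(U) + E[U]² = 0.01984127 + 0.027777778 = 0.047619048
E[W²] = Var(W) + E[W]² = 0.25 + 0.25 = 0.5
E[Z] = 0.047619048 + 0.5 = 0.54761905

0.54761905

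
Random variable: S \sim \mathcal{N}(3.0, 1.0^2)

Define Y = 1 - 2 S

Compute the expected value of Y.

For Y = -2S + 1:
E[Y] = -2 * E[S] + 1
E[S] = 3.0 = 3
E[Y] = -2 * 3 + 1 = -5

-5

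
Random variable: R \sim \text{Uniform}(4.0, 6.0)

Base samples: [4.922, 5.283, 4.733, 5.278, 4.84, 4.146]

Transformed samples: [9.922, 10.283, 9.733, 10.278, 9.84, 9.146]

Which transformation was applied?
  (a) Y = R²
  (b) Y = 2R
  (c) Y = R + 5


Checking option (c) Y = R + 5:
  R = 4.922 -> Y = 9.922 ✓
  R = 5.283 -> Y = 10.283 ✓
  R = 4.733 -> Y = 9.733 ✓
All samples match this transformation.

(c) R + 5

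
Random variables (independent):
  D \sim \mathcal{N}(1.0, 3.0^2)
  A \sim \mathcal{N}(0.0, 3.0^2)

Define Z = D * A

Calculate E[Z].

For independent RVs: E[XY] = E[X]*E[Y]
E[D] = 1
E[A] = 0
E[Z] = 1 * 0 = 0

0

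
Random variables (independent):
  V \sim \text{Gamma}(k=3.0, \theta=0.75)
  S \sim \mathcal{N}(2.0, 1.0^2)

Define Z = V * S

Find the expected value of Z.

For independent RVs: E[XY] = E[X]*E[Y]
E[V] = 2.25
E[S] = 2
E[Z] = 2.25 * 2 = 4.5

4.5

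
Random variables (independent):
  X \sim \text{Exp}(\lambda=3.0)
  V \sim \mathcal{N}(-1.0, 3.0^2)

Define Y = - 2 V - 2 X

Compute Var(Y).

For independent RVs: Var(aX + bY) = a²Var(X) + b²Var(Y)
Var(X) = 0.11111111
Var(V) = 9
Var(Y) = (-2)²*0.11111111 + (-2)²*9
= 4*0.11111111 + 4*9 = 36.444444

36.444444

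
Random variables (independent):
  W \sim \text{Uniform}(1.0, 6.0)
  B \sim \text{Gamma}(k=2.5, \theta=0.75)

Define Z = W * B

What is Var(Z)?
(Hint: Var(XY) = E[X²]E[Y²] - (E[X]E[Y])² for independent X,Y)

Var(XY) = E[X²]E[Y²] - (E[X]E[Y])²
E[W] = 3.5, Var(W) = 2.0833333
E[B] = 1.875, Var(B) = 1.40625
E[W²] = 2.0833333 + 3.5² = 14.333333
E[B²] = 1.40625 + 1.875² = 4.921875
Var(Z) = 14.333333*4.921875 - (3.5*1.875)²
= 70.546875 - 43.066406 = 27.480469

27.480469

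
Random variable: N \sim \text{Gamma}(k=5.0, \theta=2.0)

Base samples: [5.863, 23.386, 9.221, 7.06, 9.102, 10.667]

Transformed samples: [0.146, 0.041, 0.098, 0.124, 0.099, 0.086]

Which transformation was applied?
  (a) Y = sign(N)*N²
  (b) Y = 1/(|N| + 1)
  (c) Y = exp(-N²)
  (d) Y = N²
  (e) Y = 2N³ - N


Checking option (b) Y = 1/(|N| + 1):
  N = 5.863 -> Y = 0.146 ✓
  N = 23.386 -> Y = 0.041 ✓
  N = 9.221 -> Y = 0.098 ✓
All samples match this transformation.

(b) 1/(|N| + 1)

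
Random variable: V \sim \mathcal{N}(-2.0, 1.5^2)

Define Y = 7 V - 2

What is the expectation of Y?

For Y = 7V - 2:
E[Y] = 7 * E[V] - 2
E[V] = -2.0 = -2
E[Y] = 7 * (-2) - 2 = -16

-16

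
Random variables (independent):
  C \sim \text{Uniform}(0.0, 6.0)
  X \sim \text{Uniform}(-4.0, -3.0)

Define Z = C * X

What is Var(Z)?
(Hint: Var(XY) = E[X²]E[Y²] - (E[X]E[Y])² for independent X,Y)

Var(XY) = E[X²]E[Y²] - (E[X]E[Y])²
E[C] = 3, Var(C) = 3
E[X] = -3.5, Var(X) = 0.083333333
E[C²] = 3 + 3² = 12
E[X²] = 0.083333333 + (-3.5)² = 12.333333
Var(Z) = 12*12.333333 - (3*(-3.5))²
= 148 - 110.25 = 37.75

37.75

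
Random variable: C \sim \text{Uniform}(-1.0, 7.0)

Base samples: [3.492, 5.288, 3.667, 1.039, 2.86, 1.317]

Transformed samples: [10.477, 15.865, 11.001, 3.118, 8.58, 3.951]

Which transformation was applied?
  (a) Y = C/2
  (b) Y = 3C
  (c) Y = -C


Checking option (b) Y = 3C:
  C = 3.492 -> Y = 10.477 ✓
  C = 5.288 -> Y = 15.865 ✓
  C = 3.667 -> Y = 11.001 ✓
All samples match this transformation.

(b) 3C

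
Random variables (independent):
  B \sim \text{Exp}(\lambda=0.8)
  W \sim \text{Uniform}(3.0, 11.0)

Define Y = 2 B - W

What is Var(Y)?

For independent RVs: Var(aX + bY) = a²Var(X) + b²Var(Y)
Var(B) = 1.5625
Var(W) = 5.3333333
Var(Y) = 2²*1.5625 + (-1)²*5.3333333
= 4*1.5625 + 1*5.3333333 = 11.583333

11.583333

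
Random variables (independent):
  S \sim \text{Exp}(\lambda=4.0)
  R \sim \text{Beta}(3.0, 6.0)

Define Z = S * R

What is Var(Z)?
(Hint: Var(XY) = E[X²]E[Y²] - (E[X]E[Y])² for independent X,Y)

Var(XY) = E[X²]E[Y²] - (E[X]E[Y])²
E[S] = 0.25, Var(S) = 0.0625
E[R] = 0.33333333, Var(R) = 0.022222222
E[S²] = 0.0625 + 0.25² = 0.125
E[R²] = 0.022222222 + 0.33333333² = 0.13333333
Var(Z) = 0.125*0.13333333 - (0.25*0.33333333)²
= 0.016666667 - 0.0069444444 = 0.0097222222

0.0097222222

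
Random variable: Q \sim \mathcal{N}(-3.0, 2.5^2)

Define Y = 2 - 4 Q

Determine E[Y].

For Y = -4Q + 2:
E[Y] = -4 * E[Q] + 2
E[Q] = -3.0 = -3
E[Y] = -4 * (-3) + 2 = 14

14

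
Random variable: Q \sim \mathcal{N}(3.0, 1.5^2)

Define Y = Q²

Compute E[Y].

E[Q²] = Var(Q) + (E[Q])² = 2.25 + 9 = 11.25

11.25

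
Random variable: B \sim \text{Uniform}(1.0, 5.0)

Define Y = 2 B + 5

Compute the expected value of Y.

For Y = 2B + 5:
E[Y] = 2 * E[B] + 5
E[B] = (1 + 5)/2 = 3
E[Y] = 2 * 3 + 5 = 11

11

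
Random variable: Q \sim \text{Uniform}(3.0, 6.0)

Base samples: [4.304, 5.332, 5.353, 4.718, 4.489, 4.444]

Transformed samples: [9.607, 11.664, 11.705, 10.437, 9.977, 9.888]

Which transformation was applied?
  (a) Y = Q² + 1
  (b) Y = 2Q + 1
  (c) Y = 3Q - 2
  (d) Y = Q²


Checking option (b) Y = 2Q + 1:
  Q = 4.304 -> Y = 9.607 ✓
  Q = 5.332 -> Y = 11.664 ✓
  Q = 5.353 -> Y = 11.705 ✓
All samples match this transformation.

(b) 2Q + 1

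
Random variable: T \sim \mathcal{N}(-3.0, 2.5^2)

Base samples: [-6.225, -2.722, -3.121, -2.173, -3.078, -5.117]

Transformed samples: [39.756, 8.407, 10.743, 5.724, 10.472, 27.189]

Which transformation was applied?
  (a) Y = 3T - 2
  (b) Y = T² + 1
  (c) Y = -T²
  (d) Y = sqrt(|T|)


Checking option (b) Y = T² + 1:
  T = -6.225 -> Y = 39.756 ✓
  T = -2.722 -> Y = 8.407 ✓
  T = -3.121 -> Y = 10.743 ✓
All samples match this transformation.

(b) T² + 1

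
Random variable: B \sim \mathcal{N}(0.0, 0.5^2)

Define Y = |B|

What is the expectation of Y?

For X ~ N(0, 0.5²), E[|X|] = sigma * sqrt(2/pi)
= 0.5 * sqrt(2/pi) = 0.39894228

0.39894228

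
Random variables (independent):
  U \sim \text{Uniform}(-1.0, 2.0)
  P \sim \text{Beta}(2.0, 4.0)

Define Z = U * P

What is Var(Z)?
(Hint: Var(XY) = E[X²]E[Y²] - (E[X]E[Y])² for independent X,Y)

Var(XY) = E[X²]E[Y²] - (E[X]E[Y])²
E[U] = 0.5, Var(U) = 0.75
E[P] = 0.33333333, Var(P) = 0.031746032
E[U²] = 0.75 + 0.5² = 1
E[P²] = 0.031746032 + 0.33333333² = 0.14285714
Var(Z) = 1*0.14285714 - (0.5*0.33333333)²
= 0.14285714 - 0.027777778 = 0.11507937

0.11507937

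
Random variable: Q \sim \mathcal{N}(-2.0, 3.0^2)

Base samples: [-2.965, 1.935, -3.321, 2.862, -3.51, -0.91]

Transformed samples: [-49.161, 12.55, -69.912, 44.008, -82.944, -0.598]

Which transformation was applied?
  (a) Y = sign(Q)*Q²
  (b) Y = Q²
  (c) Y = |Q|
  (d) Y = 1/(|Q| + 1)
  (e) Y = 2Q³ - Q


Checking option (e) Y = 2Q³ - Q:
  Q = -2.965 -> Y = -49.161 ✓
  Q = 1.935 -> Y = 12.55 ✓
  Q = -3.321 -> Y = -69.912 ✓
All samples match this transformation.

(e) 2Q³ - Q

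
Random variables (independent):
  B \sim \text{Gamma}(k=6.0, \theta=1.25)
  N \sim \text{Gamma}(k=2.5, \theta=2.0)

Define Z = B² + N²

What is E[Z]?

E[Z] = E[B²] + E[N²]
E[B²] = Var(B) + E[B]² = 9.375 + 56.25 = 65.625
E[N²] = Var(N) + E[N]² = 10 + 25 = 35
E[Z] = 65.625 + 35 = 100.625

100.625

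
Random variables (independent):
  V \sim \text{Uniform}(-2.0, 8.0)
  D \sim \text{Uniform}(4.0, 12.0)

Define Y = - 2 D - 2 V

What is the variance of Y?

For independent RVs: Var(aX + bY) = a²Var(X) + b²Var(Y)
Var(V) = 8.3333333
Var(D) = 5.3333333
Var(Y) = (-2)²*8.3333333 + (-2)²*5.3333333
= 4*8.3333333 + 4*5.3333333 = 54.666667

54.666667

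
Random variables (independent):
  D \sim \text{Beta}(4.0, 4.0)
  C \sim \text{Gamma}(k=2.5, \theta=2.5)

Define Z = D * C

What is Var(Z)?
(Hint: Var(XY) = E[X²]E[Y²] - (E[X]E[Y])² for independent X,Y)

Var(XY) = E[X²]E[Y²] - (E[X]E[Y])²
E[D] = 0.5, Var(D) = 0.027777778
E[C] = 6.25, Var(C) = 15.625
E[D²] = 0.027777778 + 0.5² = 0.27777778
E[C²] = 15.625 + 6.25² = 54.6875
Var(Z) = 0.27777778*54.6875 - (0.5*6.25)²
= 15.190972 - 9.765625 = 5.4253472

5.4253472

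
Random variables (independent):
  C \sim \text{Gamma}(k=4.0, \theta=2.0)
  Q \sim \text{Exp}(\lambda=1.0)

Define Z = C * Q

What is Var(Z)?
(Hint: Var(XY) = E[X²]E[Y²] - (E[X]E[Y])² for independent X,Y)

Var(XY) = E[X²]E[Y²] - (E[X]E[Y])²
E[C] = 8, Var(C) = 16
E[Q] = 1, Var(Q) = 1
E[C²] = 16 + 8² = 80
E[Q²] = 1 + 1² = 2
Var(Z) = 80*2 - (8*1)²
= 160 - 64 = 96

96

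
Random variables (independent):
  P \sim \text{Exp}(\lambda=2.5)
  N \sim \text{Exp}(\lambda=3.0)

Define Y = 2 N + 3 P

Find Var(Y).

For independent RVs: Var(aX + bY) = a²Var(X) + b²Var(Y)
Var(P) = 0.16
Var(N) = 0.11111111
Var(Y) = 3²*0.16 + 2²*0.11111111
= 9*0.16 + 4*0.11111111 = 1.8844444

1.8844444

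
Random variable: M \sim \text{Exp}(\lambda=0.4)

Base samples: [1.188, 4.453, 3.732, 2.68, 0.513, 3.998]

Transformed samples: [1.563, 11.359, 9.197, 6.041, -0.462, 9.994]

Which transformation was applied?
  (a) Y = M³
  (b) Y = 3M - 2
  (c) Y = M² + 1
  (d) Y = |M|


Checking option (b) Y = 3M - 2:
  M = 1.188 -> Y = 1.563 ✓
  M = 4.453 -> Y = 11.359 ✓
  M = 3.732 -> Y = 9.197 ✓
All samples match this transformation.

(b) 3M - 2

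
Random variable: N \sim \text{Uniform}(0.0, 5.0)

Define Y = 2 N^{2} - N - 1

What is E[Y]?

E[Y] = 2*E[N²] - 1*E[N] - 1
E[N] = 2.5
E[N²] = Var(N) + (E[N])² = 2.0833333 + 6.25 = 8.3333333
E[Y] = 2*8.3333333 - 1*2.5 - 1 = 13.166667

13.166667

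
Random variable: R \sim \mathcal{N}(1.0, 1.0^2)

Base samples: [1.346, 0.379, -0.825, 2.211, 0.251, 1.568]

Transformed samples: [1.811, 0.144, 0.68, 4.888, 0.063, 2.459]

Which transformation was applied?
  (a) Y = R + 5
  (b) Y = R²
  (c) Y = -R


Checking option (b) Y = R²:
  R = 1.346 -> Y = 1.811 ✓
  R = 0.379 -> Y = 0.144 ✓
  R = -0.825 -> Y = 0.68 ✓
All samples match this transformation.

(b) R²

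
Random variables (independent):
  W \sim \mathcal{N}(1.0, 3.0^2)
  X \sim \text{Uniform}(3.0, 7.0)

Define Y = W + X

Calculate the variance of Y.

For independent RVs: Var(aX + bY) = a²Var(X) + b²Var(Y)
Var(W) = 9
Var(X) = 1.3333333
Var(Y) = 1²*9 + 1²*1.3333333
= 1*9 + 1*1.3333333 = 10.333333

10.333333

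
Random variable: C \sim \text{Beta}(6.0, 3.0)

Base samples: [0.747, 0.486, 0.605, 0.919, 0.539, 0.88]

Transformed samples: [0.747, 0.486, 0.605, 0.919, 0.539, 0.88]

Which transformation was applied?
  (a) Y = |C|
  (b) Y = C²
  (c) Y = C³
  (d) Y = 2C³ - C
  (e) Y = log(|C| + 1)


Checking option (a) Y = |C|:
  C = 0.747 -> Y = 0.747 ✓
  C = 0.486 -> Y = 0.486 ✓
  C = 0.605 -> Y = 0.605 ✓
All samples match this transformation.

(a) |C|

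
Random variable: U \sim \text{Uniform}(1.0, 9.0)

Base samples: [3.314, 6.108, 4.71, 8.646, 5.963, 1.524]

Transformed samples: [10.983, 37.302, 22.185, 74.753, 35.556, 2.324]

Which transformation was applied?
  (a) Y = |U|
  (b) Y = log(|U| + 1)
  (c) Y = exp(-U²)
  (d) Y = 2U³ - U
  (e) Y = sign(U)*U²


Checking option (e) Y = sign(U)*U²:
  U = 3.314 -> Y = 10.983 ✓
  U = 6.108 -> Y = 37.302 ✓
  U = 4.71 -> Y = 22.185 ✓
All samples match this transformation.

(e) sign(U)*U²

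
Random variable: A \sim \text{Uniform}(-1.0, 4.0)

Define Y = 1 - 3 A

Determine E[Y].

For Y = -3A + 1:
E[Y] = -3 * E[A] + 1
E[A] = (-1 + 4)/2 = 1.5
E[Y] = -3 * 1.5 + 1 = -3.5

-3.5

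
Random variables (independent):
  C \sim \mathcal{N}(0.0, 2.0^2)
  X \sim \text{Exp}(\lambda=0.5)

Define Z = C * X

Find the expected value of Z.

For independent RVs: E[XY] = E[X]*E[Y]
E[C] = 0
E[X] = 2
E[Z] = 0 * 2 = 0

0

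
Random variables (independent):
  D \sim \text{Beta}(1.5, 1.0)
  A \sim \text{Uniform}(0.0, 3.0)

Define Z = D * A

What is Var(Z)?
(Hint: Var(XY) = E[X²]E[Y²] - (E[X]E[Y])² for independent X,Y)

Var(XY) = E[X²]E[Y²] - (E[X]E[Y])²
E[D] = 0.6, Var(D) = 0.068571429
E[A] = 1.5, Var(A) = 0.75
E[D²] = 0.068571429 + 0.6² = 0.42857143
E[A²] = 0.75 + 1.5² = 3
Var(Z) = 0.42857143*3 - (0.6*1.5)²
= 1.2857143 - 0.81 = 0.47571429

0.47571429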